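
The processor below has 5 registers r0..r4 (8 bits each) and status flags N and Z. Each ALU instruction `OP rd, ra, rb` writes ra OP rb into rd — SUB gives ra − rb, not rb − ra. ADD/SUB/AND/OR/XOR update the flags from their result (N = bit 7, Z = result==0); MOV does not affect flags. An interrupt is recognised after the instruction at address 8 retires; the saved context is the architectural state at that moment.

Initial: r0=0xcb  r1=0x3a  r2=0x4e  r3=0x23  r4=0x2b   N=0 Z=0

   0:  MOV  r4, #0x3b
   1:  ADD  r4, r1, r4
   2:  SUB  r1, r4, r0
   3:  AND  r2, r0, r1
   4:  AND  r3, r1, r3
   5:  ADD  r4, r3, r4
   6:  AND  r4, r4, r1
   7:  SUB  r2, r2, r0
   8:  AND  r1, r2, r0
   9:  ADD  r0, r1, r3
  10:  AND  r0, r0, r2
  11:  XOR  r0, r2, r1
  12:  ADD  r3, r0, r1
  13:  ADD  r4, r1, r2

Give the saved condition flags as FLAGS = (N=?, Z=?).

FLAGS = (N=1, Z=0)

after  0: r0=0xcb r1=0x3a r2=0x4e r3=0x23 r4=0x3b  N=0 Z=0
after  1: r0=0xcb r1=0x3a r2=0x4e r3=0x23 r4=0x75  N=0 Z=0
after  2: r0=0xcb r1=0xaa r2=0x4e r3=0x23 r4=0x75  N=1 Z=0
after  3: r0=0xcb r1=0xaa r2=0x8a r3=0x23 r4=0x75  N=1 Z=0
after  4: r0=0xcb r1=0xaa r2=0x8a r3=0x22 r4=0x75  N=0 Z=0
after  5: r0=0xcb r1=0xaa r2=0x8a r3=0x22 r4=0x97  N=1 Z=0
after  6: r0=0xcb r1=0xaa r2=0x8a r3=0x22 r4=0x82  N=1 Z=0
after  7: r0=0xcb r1=0xaa r2=0xbf r3=0x22 r4=0x82  N=1 Z=0
after  8: r0=0xcb r1=0x8b r2=0xbf r3=0x22 r4=0x82  N=1 Z=0
-- IRQ taken; context saved, return-PC = 9 --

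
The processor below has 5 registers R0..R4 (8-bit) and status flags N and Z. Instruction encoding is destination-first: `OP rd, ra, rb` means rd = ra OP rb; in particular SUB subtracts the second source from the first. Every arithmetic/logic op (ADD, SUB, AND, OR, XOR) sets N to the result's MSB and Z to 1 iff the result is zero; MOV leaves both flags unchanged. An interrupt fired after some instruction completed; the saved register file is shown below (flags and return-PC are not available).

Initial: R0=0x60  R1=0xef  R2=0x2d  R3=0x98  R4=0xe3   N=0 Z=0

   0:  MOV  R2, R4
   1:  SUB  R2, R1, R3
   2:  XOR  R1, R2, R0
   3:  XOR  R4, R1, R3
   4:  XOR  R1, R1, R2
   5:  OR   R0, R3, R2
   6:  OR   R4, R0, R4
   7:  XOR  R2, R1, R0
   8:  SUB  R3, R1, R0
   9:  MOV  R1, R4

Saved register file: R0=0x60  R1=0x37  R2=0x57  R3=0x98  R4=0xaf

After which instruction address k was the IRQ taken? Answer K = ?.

K = 3

after  0: R0=0x60 R1=0xef R2=0xe3 R3=0x98 R4=0xe3  N=0 Z=0
after  1: R0=0x60 R1=0xef R2=0x57 R3=0x98 R4=0xe3  N=0 Z=0
after  2: R0=0x60 R1=0x37 R2=0x57 R3=0x98 R4=0xe3  N=0 Z=0
after  3: R0=0x60 R1=0x37 R2=0x57 R3=0x98 R4=0xaf  N=1 Z=0
-- IRQ taken; context saved, return-PC = 4 --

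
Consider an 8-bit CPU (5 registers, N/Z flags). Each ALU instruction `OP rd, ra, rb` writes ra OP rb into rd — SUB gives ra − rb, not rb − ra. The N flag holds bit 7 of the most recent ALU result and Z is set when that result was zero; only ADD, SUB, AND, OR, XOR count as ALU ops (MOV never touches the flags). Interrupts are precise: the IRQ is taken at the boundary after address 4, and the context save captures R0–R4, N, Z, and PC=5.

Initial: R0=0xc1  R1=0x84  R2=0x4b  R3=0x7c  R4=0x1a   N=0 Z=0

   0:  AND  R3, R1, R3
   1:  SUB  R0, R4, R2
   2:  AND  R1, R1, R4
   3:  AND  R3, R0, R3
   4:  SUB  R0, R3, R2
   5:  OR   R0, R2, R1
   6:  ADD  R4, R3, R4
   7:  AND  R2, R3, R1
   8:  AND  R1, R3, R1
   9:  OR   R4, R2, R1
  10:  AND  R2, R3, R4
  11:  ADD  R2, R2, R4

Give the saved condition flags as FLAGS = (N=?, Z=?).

after  0: R0=0xc1 R1=0x84 R2=0x4b R3=0x04 R4=0x1a  N=0 Z=0
after  1: R0=0xcf R1=0x84 R2=0x4b R3=0x04 R4=0x1a  N=1 Z=0
after  2: R0=0xcf R1=0x00 R2=0x4b R3=0x04 R4=0x1a  N=0 Z=1
after  3: R0=0xcf R1=0x00 R2=0x4b R3=0x04 R4=0x1a  N=0 Z=0
after  4: R0=0xb9 R1=0x00 R2=0x4b R3=0x04 R4=0x1a  N=1 Z=0
-- IRQ taken; context saved, return-PC = 5 --

FLAGS = (N=1, Z=0)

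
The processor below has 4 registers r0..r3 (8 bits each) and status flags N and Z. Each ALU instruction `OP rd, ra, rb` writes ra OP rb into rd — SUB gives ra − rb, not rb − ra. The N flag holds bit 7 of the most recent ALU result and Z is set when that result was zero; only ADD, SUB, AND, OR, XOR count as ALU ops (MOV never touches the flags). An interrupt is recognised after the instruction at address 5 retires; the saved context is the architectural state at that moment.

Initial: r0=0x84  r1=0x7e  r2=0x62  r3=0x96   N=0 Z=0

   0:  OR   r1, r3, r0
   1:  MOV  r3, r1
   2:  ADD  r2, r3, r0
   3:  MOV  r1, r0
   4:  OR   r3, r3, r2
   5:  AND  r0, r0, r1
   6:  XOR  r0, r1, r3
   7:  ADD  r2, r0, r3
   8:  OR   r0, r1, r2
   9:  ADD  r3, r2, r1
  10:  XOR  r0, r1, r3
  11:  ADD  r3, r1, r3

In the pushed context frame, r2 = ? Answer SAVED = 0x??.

SAVED = 0x1a

after  0: r0=0x84 r1=0x96 r2=0x62 r3=0x96  N=1 Z=0
after  1: r0=0x84 r1=0x96 r2=0x62 r3=0x96  N=1 Z=0
after  2: r0=0x84 r1=0x96 r2=0x1a r3=0x96  N=0 Z=0
after  3: r0=0x84 r1=0x84 r2=0x1a r3=0x96  N=0 Z=0
after  4: r0=0x84 r1=0x84 r2=0x1a r3=0x9e  N=1 Z=0
after  5: r0=0x84 r1=0x84 r2=0x1a r3=0x9e  N=1 Z=0
-- IRQ taken; context saved, return-PC = 6 --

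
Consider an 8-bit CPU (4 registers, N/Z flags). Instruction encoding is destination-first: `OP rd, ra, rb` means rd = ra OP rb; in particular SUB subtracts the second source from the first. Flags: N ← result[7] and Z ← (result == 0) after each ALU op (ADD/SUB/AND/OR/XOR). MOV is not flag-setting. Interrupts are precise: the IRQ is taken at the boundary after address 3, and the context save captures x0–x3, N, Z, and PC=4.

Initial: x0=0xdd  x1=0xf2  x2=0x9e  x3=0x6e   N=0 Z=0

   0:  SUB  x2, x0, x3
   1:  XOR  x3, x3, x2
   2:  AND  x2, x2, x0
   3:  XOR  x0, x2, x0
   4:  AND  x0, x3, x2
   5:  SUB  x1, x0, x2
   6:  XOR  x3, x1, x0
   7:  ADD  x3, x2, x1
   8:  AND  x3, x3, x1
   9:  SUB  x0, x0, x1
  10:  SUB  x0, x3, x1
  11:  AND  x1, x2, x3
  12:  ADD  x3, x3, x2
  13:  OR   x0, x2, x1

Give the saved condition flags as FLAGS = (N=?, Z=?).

after  0: x0=0xdd x1=0xf2 x2=0x6f x3=0x6e  N=0 Z=0
after  1: x0=0xdd x1=0xf2 x2=0x6f x3=0x01  N=0 Z=0
after  2: x0=0xdd x1=0xf2 x2=0x4d x3=0x01  N=0 Z=0
after  3: x0=0x90 x1=0xf2 x2=0x4d x3=0x01  N=1 Z=0
-- IRQ taken; context saved, return-PC = 4 --

FLAGS = (N=1, Z=0)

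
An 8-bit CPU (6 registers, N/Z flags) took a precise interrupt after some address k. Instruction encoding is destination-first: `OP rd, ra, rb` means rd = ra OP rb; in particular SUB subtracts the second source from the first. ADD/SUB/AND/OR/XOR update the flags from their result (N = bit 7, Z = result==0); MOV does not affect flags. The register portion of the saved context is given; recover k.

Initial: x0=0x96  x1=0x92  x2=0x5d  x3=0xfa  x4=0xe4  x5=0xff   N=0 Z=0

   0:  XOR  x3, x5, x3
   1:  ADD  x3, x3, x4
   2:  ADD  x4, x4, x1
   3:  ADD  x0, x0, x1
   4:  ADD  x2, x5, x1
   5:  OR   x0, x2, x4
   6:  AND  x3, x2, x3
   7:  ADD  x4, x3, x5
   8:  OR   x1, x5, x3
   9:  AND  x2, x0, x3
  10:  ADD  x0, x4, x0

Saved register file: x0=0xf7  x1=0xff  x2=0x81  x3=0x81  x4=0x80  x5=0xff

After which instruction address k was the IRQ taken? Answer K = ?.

K = 9

after  0: x0=0x96 x1=0x92 x2=0x5d x3=0x05 x4=0xe4 x5=0xff  N=0 Z=0
after  1: x0=0x96 x1=0x92 x2=0x5d x3=0xe9 x4=0xe4 x5=0xff  N=1 Z=0
after  2: x0=0x96 x1=0x92 x2=0x5d x3=0xe9 x4=0x76 x5=0xff  N=0 Z=0
after  3: x0=0x28 x1=0x92 x2=0x5d x3=0xe9 x4=0x76 x5=0xff  N=0 Z=0
after  4: x0=0x28 x1=0x92 x2=0x91 x3=0xe9 x4=0x76 x5=0xff  N=1 Z=0
after  5: x0=0xf7 x1=0x92 x2=0x91 x3=0xe9 x4=0x76 x5=0xff  N=1 Z=0
after  6: x0=0xf7 x1=0x92 x2=0x91 x3=0x81 x4=0x76 x5=0xff  N=1 Z=0
after  7: x0=0xf7 x1=0x92 x2=0x91 x3=0x81 x4=0x80 x5=0xff  N=1 Z=0
after  8: x0=0xf7 x1=0xff x2=0x91 x3=0x81 x4=0x80 x5=0xff  N=1 Z=0
after  9: x0=0xf7 x1=0xff x2=0x81 x3=0x81 x4=0x80 x5=0xff  N=1 Z=0
-- IRQ taken; context saved, return-PC = 10 --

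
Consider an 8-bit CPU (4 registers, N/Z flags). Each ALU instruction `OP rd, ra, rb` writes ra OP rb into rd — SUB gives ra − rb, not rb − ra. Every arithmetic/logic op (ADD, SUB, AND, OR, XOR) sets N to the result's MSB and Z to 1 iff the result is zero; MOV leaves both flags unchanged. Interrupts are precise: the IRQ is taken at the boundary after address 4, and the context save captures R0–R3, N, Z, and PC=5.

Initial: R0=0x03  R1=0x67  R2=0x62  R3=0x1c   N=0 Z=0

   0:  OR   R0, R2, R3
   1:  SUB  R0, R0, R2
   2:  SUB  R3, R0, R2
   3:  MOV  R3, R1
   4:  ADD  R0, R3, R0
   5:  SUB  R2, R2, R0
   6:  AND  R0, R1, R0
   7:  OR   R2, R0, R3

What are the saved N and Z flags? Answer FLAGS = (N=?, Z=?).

after  0: R0=0x7e R1=0x67 R2=0x62 R3=0x1c  N=0 Z=0
after  1: R0=0x1c R1=0x67 R2=0x62 R3=0x1c  N=0 Z=0
after  2: R0=0x1c R1=0x67 R2=0x62 R3=0xba  N=1 Z=0
after  3: R0=0x1c R1=0x67 R2=0x62 R3=0x67  N=1 Z=0
after  4: R0=0x83 R1=0x67 R2=0x62 R3=0x67  N=1 Z=0
-- IRQ taken; context saved, return-PC = 5 --

FLAGS = (N=1, Z=0)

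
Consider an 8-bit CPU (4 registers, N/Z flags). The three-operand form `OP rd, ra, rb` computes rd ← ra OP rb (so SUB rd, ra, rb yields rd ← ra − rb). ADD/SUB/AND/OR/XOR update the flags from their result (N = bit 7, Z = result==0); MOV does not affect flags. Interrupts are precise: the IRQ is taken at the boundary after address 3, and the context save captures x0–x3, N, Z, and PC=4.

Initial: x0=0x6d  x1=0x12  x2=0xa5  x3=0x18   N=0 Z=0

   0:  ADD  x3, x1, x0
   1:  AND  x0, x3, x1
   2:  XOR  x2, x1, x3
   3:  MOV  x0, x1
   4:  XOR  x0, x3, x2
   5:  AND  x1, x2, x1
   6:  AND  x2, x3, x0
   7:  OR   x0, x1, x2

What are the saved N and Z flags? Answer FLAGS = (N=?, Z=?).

FLAGS = (N=0, Z=0)

after  0: x0=0x6d x1=0x12 x2=0xa5 x3=0x7f  N=0 Z=0
after  1: x0=0x12 x1=0x12 x2=0xa5 x3=0x7f  N=0 Z=0
after  2: x0=0x12 x1=0x12 x2=0x6d x3=0x7f  N=0 Z=0
after  3: x0=0x12 x1=0x12 x2=0x6d x3=0x7f  N=0 Z=0
-- IRQ taken; context saved, return-PC = 4 --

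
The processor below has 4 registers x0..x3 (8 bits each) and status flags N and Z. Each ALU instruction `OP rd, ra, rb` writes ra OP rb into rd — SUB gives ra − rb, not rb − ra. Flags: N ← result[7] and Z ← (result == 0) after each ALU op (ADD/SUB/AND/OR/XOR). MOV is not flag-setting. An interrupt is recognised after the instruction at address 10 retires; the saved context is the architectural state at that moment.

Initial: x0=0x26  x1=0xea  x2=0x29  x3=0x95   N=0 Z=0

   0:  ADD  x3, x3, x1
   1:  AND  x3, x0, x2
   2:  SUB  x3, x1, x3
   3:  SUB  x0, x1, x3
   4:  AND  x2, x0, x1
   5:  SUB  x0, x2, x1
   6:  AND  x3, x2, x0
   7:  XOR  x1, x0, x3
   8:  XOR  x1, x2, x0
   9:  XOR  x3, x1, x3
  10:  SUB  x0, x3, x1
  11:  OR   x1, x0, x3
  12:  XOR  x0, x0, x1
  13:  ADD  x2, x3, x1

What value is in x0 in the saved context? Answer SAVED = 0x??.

after  0: x0=0x26 x1=0xea x2=0x29 x3=0x7f  N=0 Z=0
after  1: x0=0x26 x1=0xea x2=0x29 x3=0x20  N=0 Z=0
after  2: x0=0x26 x1=0xea x2=0x29 x3=0xca  N=1 Z=0
after  3: x0=0x20 x1=0xea x2=0x29 x3=0xca  N=0 Z=0
after  4: x0=0x20 x1=0xea x2=0x20 x3=0xca  N=0 Z=0
after  5: x0=0x36 x1=0xea x2=0x20 x3=0xca  N=0 Z=0
after  6: x0=0x36 x1=0xea x2=0x20 x3=0x20  N=0 Z=0
after  7: x0=0x36 x1=0x16 x2=0x20 x3=0x20  N=0 Z=0
after  8: x0=0x36 x1=0x16 x2=0x20 x3=0x20  N=0 Z=0
after  9: x0=0x36 x1=0x16 x2=0x20 x3=0x36  N=0 Z=0
after 10: x0=0x20 x1=0x16 x2=0x20 x3=0x36  N=0 Z=0
-- IRQ taken; context saved, return-PC = 11 --

SAVED = 0x20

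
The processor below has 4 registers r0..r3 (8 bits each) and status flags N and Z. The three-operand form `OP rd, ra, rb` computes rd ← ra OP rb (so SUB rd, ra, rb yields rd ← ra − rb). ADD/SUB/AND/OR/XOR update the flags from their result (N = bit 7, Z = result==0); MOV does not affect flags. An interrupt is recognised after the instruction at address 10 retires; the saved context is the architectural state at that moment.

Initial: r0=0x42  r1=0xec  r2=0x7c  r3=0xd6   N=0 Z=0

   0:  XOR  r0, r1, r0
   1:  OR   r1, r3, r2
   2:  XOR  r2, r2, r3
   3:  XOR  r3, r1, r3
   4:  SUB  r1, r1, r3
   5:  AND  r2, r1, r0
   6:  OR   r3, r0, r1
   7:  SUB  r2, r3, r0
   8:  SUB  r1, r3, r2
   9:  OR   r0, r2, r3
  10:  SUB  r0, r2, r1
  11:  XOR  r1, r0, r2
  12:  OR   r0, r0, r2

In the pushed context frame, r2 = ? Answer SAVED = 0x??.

after  0: r0=0xae r1=0xec r2=0x7c r3=0xd6  N=1 Z=0
after  1: r0=0xae r1=0xfe r2=0x7c r3=0xd6  N=1 Z=0
after  2: r0=0xae r1=0xfe r2=0xaa r3=0xd6  N=1 Z=0
after  3: r0=0xae r1=0xfe r2=0xaa r3=0x28  N=0 Z=0
after  4: r0=0xae r1=0xd6 r2=0xaa r3=0x28  N=1 Z=0
after  5: r0=0xae r1=0xd6 r2=0x86 r3=0x28  N=1 Z=0
after  6: r0=0xae r1=0xd6 r2=0x86 r3=0xfe  N=1 Z=0
after  7: r0=0xae r1=0xd6 r2=0x50 r3=0xfe  N=0 Z=0
after  8: r0=0xae r1=0xae r2=0x50 r3=0xfe  N=1 Z=0
after  9: r0=0xfe r1=0xae r2=0x50 r3=0xfe  N=1 Z=0
after 10: r0=0xa2 r1=0xae r2=0x50 r3=0xfe  N=1 Z=0
-- IRQ taken; context saved, return-PC = 11 --

SAVED = 0x50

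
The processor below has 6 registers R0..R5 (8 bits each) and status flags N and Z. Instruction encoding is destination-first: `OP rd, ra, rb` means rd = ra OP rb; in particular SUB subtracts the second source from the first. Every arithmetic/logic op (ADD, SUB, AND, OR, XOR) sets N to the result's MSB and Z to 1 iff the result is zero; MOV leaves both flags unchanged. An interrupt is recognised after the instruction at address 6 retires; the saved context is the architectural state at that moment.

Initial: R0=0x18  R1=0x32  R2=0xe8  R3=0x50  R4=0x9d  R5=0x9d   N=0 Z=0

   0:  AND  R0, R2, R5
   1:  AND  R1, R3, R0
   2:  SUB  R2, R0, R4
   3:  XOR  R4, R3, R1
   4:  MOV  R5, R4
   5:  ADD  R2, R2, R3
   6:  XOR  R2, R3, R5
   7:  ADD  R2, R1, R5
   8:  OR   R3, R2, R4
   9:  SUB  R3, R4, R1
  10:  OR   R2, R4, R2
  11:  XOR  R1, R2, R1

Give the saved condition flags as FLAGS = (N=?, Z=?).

FLAGS = (N=0, Z=1)

after  0: R0=0x88 R1=0x32 R2=0xe8 R3=0x50 R4=0x9d R5=0x9d  N=1 Z=0
after  1: R0=0x88 R1=0x00 R2=0xe8 R3=0x50 R4=0x9d R5=0x9d  N=0 Z=1
after  2: R0=0x88 R1=0x00 R2=0xeb R3=0x50 R4=0x9d R5=0x9d  N=1 Z=0
after  3: R0=0x88 R1=0x00 R2=0xeb R3=0x50 R4=0x50 R5=0x9d  N=0 Z=0
after  4: R0=0x88 R1=0x00 R2=0xeb R3=0x50 R4=0x50 R5=0x50  N=0 Z=0
after  5: R0=0x88 R1=0x00 R2=0x3b R3=0x50 R4=0x50 R5=0x50  N=0 Z=0
after  6: R0=0x88 R1=0x00 R2=0x00 R3=0x50 R4=0x50 R5=0x50  N=0 Z=1
-- IRQ taken; context saved, return-PC = 7 --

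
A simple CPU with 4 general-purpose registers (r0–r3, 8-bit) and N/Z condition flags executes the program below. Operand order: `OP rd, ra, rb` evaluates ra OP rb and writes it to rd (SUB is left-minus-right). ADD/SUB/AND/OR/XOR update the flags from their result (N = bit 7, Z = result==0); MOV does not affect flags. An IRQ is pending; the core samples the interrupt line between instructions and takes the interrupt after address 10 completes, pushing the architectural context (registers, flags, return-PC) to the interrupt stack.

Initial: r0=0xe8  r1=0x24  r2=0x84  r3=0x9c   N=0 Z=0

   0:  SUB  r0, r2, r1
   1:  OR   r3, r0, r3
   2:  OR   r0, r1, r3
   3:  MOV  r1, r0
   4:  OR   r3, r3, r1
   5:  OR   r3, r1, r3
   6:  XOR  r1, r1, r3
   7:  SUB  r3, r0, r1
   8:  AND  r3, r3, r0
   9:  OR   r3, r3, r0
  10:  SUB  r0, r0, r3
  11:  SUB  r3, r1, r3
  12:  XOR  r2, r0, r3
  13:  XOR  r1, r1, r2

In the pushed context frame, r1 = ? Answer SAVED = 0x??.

after  0: r0=0x60 r1=0x24 r2=0x84 r3=0x9c  N=0 Z=0
after  1: r0=0x60 r1=0x24 r2=0x84 r3=0xfc  N=1 Z=0
after  2: r0=0xfc r1=0x24 r2=0x84 r3=0xfc  N=1 Z=0
after  3: r0=0xfc r1=0xfc r2=0x84 r3=0xfc  N=1 Z=0
after  4: r0=0xfc r1=0xfc r2=0x84 r3=0xfc  N=1 Z=0
after  5: r0=0xfc r1=0xfc r2=0x84 r3=0xfc  N=1 Z=0
after  6: r0=0xfc r1=0x00 r2=0x84 r3=0xfc  N=0 Z=1
after  7: r0=0xfc r1=0x00 r2=0x84 r3=0xfc  N=1 Z=0
after  8: r0=0xfc r1=0x00 r2=0x84 r3=0xfc  N=1 Z=0
after  9: r0=0xfc r1=0x00 r2=0x84 r3=0xfc  N=1 Z=0
after 10: r0=0x00 r1=0x00 r2=0x84 r3=0xfc  N=0 Z=1
-- IRQ taken; context saved, return-PC = 11 --

SAVED = 0x00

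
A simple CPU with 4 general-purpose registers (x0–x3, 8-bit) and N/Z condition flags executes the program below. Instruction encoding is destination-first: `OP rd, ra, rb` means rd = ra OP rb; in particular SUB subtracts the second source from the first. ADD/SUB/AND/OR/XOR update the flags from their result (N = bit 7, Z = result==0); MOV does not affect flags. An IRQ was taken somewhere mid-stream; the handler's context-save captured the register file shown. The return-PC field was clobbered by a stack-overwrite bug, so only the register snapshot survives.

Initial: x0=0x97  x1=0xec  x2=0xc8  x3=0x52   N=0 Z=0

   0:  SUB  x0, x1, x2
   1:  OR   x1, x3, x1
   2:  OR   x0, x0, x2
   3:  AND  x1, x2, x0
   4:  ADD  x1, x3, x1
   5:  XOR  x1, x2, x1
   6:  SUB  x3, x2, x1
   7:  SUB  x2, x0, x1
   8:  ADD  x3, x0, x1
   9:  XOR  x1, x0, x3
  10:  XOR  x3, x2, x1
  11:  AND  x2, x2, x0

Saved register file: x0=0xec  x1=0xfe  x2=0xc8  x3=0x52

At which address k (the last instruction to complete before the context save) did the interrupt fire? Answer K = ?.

after  0: x0=0x24 x1=0xec x2=0xc8 x3=0x52  N=0 Z=0
after  1: x0=0x24 x1=0xfe x2=0xc8 x3=0x52  N=1 Z=0
after  2: x0=0xec x1=0xfe x2=0xc8 x3=0x52  N=1 Z=0
-- IRQ taken; context saved, return-PC = 3 --

K = 2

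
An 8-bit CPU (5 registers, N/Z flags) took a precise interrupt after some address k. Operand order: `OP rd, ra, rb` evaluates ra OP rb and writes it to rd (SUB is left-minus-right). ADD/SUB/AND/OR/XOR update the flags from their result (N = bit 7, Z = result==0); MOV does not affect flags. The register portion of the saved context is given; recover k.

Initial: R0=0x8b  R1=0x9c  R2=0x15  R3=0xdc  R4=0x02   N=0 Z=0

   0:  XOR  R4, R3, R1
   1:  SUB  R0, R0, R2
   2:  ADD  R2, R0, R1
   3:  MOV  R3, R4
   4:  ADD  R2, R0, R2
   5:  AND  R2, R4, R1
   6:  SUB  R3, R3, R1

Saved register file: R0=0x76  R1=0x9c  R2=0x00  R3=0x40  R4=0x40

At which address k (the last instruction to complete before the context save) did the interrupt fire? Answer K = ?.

after  0: R0=0x8b R1=0x9c R2=0x15 R3=0xdc R4=0x40  N=0 Z=0
after  1: R0=0x76 R1=0x9c R2=0x15 R3=0xdc R4=0x40  N=0 Z=0
after  2: R0=0x76 R1=0x9c R2=0x12 R3=0xdc R4=0x40  N=0 Z=0
after  3: R0=0x76 R1=0x9c R2=0x12 R3=0x40 R4=0x40  N=0 Z=0
after  4: R0=0x76 R1=0x9c R2=0x88 R3=0x40 R4=0x40  N=1 Z=0
after  5: R0=0x76 R1=0x9c R2=0x00 R3=0x40 R4=0x40  N=0 Z=1
-- IRQ taken; context saved, return-PC = 6 --

K = 5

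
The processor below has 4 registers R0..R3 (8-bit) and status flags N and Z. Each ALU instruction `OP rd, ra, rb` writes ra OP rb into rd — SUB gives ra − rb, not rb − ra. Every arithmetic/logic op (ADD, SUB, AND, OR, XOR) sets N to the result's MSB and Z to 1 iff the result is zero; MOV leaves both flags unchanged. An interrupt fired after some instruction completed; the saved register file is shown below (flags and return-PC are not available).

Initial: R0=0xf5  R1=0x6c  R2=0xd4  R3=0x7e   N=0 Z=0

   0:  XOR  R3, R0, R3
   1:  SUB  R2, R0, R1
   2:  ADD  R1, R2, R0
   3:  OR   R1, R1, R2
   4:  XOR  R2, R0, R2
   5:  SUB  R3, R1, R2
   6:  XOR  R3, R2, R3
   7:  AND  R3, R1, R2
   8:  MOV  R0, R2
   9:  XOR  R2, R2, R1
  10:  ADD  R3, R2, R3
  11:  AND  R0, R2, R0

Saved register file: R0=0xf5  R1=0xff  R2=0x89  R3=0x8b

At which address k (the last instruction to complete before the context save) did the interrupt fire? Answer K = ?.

after  0: R0=0xf5 R1=0x6c R2=0xd4 R3=0x8b  N=1 Z=0
after  1: R0=0xf5 R1=0x6c R2=0x89 R3=0x8b  N=1 Z=0
after  2: R0=0xf5 R1=0x7e R2=0x89 R3=0x8b  N=0 Z=0
after  3: R0=0xf5 R1=0xff R2=0x89 R3=0x8b  N=1 Z=0
-- IRQ taken; context saved, return-PC = 4 --

K = 3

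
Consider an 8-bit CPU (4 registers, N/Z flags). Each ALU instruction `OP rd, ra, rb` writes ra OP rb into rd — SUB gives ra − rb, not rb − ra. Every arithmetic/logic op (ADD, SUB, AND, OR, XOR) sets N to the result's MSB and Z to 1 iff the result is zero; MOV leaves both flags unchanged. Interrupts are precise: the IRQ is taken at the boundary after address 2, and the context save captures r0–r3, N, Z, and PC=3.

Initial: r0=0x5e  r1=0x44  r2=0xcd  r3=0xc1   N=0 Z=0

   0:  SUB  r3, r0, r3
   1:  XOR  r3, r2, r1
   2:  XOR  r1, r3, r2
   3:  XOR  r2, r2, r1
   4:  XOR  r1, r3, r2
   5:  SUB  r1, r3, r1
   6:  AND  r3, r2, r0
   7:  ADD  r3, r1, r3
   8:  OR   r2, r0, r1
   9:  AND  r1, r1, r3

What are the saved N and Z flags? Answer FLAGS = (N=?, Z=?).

after  0: r0=0x5e r1=0x44 r2=0xcd r3=0x9d  N=1 Z=0
after  1: r0=0x5e r1=0x44 r2=0xcd r3=0x89  N=1 Z=0
after  2: r0=0x5e r1=0x44 r2=0xcd r3=0x89  N=0 Z=0
-- IRQ taken; context saved, return-PC = 3 --

FLAGS = (N=0, Z=0)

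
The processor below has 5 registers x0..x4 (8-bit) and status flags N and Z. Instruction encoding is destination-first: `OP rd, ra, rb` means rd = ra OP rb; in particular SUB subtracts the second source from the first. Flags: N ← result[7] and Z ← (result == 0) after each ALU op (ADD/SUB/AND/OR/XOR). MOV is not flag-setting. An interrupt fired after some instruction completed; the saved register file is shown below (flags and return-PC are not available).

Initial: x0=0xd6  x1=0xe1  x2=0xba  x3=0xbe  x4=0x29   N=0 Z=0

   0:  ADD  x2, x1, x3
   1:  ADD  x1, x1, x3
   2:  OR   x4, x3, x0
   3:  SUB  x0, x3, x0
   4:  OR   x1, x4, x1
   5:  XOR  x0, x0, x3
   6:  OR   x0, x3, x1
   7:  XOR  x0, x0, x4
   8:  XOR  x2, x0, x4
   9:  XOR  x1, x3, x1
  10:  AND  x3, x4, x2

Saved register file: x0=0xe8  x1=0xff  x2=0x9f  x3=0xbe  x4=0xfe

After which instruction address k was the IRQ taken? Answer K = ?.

K = 4

after  0: x0=0xd6 x1=0xe1 x2=0x9f x3=0xbe x4=0x29  N=1 Z=0
after  1: x0=0xd6 x1=0x9f x2=0x9f x3=0xbe x4=0x29  N=1 Z=0
after  2: x0=0xd6 x1=0x9f x2=0x9f x3=0xbe x4=0xfe  N=1 Z=0
after  3: x0=0xe8 x1=0x9f x2=0x9f x3=0xbe x4=0xfe  N=1 Z=0
after  4: x0=0xe8 x1=0xff x2=0x9f x3=0xbe x4=0xfe  N=1 Z=0
-- IRQ taken; context saved, return-PC = 5 --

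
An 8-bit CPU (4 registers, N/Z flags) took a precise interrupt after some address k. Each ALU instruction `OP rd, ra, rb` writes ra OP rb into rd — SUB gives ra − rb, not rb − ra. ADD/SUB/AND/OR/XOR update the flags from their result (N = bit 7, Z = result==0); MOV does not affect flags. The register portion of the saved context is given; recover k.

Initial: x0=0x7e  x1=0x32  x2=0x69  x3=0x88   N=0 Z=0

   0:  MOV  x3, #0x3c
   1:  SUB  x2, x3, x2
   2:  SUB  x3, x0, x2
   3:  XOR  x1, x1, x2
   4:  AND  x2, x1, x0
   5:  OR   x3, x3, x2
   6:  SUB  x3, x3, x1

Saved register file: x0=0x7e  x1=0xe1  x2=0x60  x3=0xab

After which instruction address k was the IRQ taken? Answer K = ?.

after  0: x0=0x7e x1=0x32 x2=0x69 x3=0x3c  N=0 Z=0
after  1: x0=0x7e x1=0x32 x2=0xd3 x3=0x3c  N=1 Z=0
after  2: x0=0x7e x1=0x32 x2=0xd3 x3=0xab  N=1 Z=0
after  3: x0=0x7e x1=0xe1 x2=0xd3 x3=0xab  N=1 Z=0
after  4: x0=0x7e x1=0xe1 x2=0x60 x3=0xab  N=0 Z=0
-- IRQ taken; context saved, return-PC = 5 --

K = 4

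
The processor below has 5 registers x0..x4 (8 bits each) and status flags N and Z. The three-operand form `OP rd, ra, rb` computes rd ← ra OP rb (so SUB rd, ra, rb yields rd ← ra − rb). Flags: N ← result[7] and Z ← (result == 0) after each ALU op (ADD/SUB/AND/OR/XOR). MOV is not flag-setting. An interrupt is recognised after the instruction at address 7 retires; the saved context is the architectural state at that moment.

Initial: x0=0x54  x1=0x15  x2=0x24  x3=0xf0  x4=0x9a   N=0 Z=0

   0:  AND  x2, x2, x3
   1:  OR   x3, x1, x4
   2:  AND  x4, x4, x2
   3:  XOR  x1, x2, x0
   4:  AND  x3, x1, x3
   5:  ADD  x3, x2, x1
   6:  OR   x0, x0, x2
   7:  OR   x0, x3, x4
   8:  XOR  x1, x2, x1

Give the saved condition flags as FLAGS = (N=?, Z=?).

FLAGS = (N=1, Z=0)

after  0: x0=0x54 x1=0x15 x2=0x20 x3=0xf0 x4=0x9a  N=0 Z=0
after  1: x0=0x54 x1=0x15 x2=0x20 x3=0x9f x4=0x9a  N=1 Z=0
after  2: x0=0x54 x1=0x15 x2=0x20 x3=0x9f x4=0x00  N=0 Z=1
after  3: x0=0x54 x1=0x74 x2=0x20 x3=0x9f x4=0x00  N=0 Z=0
after  4: x0=0x54 x1=0x74 x2=0x20 x3=0x14 x4=0x00  N=0 Z=0
after  5: x0=0x54 x1=0x74 x2=0x20 x3=0x94 x4=0x00  N=1 Z=0
after  6: x0=0x74 x1=0x74 x2=0x20 x3=0x94 x4=0x00  N=0 Z=0
after  7: x0=0x94 x1=0x74 x2=0x20 x3=0x94 x4=0x00  N=1 Z=0
-- IRQ taken; context saved, return-PC = 8 --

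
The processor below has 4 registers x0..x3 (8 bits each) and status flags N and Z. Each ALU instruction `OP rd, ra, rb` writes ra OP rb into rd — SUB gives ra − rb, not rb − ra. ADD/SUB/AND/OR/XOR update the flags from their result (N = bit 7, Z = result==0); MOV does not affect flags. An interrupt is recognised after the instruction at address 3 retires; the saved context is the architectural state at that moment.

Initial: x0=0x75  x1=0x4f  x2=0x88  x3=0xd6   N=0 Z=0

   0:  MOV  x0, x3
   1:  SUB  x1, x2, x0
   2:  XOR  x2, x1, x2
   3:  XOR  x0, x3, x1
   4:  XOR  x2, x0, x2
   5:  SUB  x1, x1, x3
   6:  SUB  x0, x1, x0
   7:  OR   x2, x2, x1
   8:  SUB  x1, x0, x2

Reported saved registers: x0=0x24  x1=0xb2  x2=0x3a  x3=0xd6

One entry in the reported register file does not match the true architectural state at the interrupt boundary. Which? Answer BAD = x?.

BAD = x0

after  0: x0=0xd6 x1=0x4f x2=0x88 x3=0xd6  N=0 Z=0
after  1: x0=0xd6 x1=0xb2 x2=0x88 x3=0xd6  N=1 Z=0
after  2: x0=0xd6 x1=0xb2 x2=0x3a x3=0xd6  N=0 Z=0
after  3: x0=0x64 x1=0xb2 x2=0x3a x3=0xd6  N=0 Z=0
-- IRQ taken; context saved, return-PC = 4 --
mismatch: x0: reported 0x24 vs actual 0x64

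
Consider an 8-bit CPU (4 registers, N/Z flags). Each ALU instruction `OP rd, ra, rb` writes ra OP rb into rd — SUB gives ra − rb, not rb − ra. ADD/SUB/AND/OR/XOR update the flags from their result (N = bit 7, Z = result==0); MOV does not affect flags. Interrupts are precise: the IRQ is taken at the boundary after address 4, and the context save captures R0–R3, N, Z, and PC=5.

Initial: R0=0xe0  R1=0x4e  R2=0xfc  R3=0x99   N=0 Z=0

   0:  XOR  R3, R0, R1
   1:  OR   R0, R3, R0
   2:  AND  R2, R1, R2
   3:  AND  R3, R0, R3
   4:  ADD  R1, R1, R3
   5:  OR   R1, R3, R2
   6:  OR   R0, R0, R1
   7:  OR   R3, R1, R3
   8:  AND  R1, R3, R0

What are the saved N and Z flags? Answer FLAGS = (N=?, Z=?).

FLAGS = (N=1, Z=0)

after  0: R0=0xe0 R1=0x4e R2=0xfc R3=0xae  N=1 Z=0
after  1: R0=0xee R1=0x4e R2=0xfc R3=0xae  N=1 Z=0
after  2: R0=0xee R1=0x4e R2=0x4c R3=0xae  N=0 Z=0
after  3: R0=0xee R1=0x4e R2=0x4c R3=0xae  N=1 Z=0
after  4: R0=0xee R1=0xfc R2=0x4c R3=0xae  N=1 Z=0
-- IRQ taken; context saved, return-PC = 5 --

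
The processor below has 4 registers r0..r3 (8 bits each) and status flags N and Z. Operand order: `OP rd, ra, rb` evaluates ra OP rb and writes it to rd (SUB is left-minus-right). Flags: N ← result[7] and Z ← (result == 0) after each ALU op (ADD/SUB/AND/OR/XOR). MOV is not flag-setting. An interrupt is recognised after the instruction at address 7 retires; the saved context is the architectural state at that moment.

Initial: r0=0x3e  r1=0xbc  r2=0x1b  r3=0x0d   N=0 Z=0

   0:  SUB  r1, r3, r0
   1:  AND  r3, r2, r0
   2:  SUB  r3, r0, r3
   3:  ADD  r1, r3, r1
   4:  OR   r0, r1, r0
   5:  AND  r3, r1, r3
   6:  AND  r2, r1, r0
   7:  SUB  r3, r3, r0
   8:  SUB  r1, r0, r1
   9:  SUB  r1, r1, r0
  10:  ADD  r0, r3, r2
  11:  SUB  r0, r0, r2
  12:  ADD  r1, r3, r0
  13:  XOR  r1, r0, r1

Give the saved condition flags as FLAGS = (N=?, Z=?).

after  0: r0=0x3e r1=0xcf r2=0x1b r3=0x0d  N=1 Z=0
after  1: r0=0x3e r1=0xcf r2=0x1b r3=0x1a  N=0 Z=0
after  2: r0=0x3e r1=0xcf r2=0x1b r3=0x24  N=0 Z=0
after  3: r0=0x3e r1=0xf3 r2=0x1b r3=0x24  N=1 Z=0
after  4: r0=0xff r1=0xf3 r2=0x1b r3=0x24  N=1 Z=0
after  5: r0=0xff r1=0xf3 r2=0x1b r3=0x20  N=0 Z=0
after  6: r0=0xff r1=0xf3 r2=0xf3 r3=0x20  N=1 Z=0
after  7: r0=0xff r1=0xf3 r2=0xf3 r3=0x21  N=0 Z=0
-- IRQ taken; context saved, return-PC = 8 --

FLAGS = (N=0, Z=0)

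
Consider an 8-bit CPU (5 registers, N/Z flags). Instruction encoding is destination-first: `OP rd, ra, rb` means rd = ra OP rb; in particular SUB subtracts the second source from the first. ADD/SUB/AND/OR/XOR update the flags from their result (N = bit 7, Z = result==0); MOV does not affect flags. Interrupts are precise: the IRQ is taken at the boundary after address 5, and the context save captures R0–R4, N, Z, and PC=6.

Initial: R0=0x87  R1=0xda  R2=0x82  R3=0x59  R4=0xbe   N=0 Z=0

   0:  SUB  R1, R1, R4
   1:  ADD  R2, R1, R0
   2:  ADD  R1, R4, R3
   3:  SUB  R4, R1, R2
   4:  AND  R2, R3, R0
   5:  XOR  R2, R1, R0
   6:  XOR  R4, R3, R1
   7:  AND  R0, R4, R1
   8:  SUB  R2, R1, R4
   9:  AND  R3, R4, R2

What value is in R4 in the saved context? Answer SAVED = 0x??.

after  0: R0=0x87 R1=0x1c R2=0x82 R3=0x59 R4=0xbe  N=0 Z=0
after  1: R0=0x87 R1=0x1c R2=0xa3 R3=0x59 R4=0xbe  N=1 Z=0
after  2: R0=0x87 R1=0x17 R2=0xa3 R3=0x59 R4=0xbe  N=0 Z=0
after  3: R0=0x87 R1=0x17 R2=0xa3 R3=0x59 R4=0x74  N=0 Z=0
after  4: R0=0x87 R1=0x17 R2=0x01 R3=0x59 R4=0x74  N=0 Z=0
after  5: R0=0x87 R1=0x17 R2=0x90 R3=0x59 R4=0x74  N=1 Z=0
-- IRQ taken; context saved, return-PC = 6 --

SAVED = 0x74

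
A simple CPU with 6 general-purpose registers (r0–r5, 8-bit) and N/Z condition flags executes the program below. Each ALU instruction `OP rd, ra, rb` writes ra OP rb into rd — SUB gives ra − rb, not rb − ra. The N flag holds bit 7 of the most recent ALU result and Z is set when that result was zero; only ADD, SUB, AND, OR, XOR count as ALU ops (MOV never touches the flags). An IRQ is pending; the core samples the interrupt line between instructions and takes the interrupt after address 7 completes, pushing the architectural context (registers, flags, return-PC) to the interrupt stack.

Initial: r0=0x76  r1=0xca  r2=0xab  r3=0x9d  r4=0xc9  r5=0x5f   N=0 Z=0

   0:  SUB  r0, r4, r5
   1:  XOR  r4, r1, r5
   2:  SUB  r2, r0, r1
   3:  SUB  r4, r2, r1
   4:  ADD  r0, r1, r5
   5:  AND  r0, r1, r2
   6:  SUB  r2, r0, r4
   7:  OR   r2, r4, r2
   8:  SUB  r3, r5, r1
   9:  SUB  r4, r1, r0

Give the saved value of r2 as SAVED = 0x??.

SAVED = 0xfe

after  0: r0=0x6a r1=0xca r2=0xab r3=0x9d r4=0xc9 r5=0x5f  N=0 Z=0
after  1: r0=0x6a r1=0xca r2=0xab r3=0x9d r4=0x95 r5=0x5f  N=1 Z=0
after  2: r0=0x6a r1=0xca r2=0xa0 r3=0x9d r4=0x95 r5=0x5f  N=1 Z=0
after  3: r0=0x6a r1=0xca r2=0xa0 r3=0x9d r4=0xd6 r5=0x5f  N=1 Z=0
after  4: r0=0x29 r1=0xca r2=0xa0 r3=0x9d r4=0xd6 r5=0x5f  N=0 Z=0
after  5: r0=0x80 r1=0xca r2=0xa0 r3=0x9d r4=0xd6 r5=0x5f  N=1 Z=0
after  6: r0=0x80 r1=0xca r2=0xaa r3=0x9d r4=0xd6 r5=0x5f  N=1 Z=0
after  7: r0=0x80 r1=0xca r2=0xfe r3=0x9d r4=0xd6 r5=0x5f  N=1 Z=0
-- IRQ taken; context saved, return-PC = 8 --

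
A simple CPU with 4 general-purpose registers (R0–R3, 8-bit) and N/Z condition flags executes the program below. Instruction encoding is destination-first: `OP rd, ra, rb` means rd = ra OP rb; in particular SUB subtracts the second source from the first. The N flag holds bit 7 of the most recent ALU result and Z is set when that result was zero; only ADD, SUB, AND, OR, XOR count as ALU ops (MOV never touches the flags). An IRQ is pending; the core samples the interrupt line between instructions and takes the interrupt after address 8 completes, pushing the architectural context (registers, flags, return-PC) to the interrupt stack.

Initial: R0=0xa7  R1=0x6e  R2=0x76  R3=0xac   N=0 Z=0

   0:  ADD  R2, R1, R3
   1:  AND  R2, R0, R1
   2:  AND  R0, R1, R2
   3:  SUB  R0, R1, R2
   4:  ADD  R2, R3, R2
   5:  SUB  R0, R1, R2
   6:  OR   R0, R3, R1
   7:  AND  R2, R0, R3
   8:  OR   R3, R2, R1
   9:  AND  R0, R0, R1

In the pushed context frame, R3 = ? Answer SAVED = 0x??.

SAVED = 0xee

after  0: R0=0xa7 R1=0x6e R2=0x1a R3=0xac  N=0 Z=0
after  1: R0=0xa7 R1=0x6e R2=0x26 R3=0xac  N=0 Z=0
after  2: R0=0x26 R1=0x6e R2=0x26 R3=0xac  N=0 Z=0
after  3: R0=0x48 R1=0x6e R2=0x26 R3=0xac  N=0 Z=0
after  4: R0=0x48 R1=0x6e R2=0xd2 R3=0xac  N=1 Z=0
after  5: R0=0x9c R1=0x6e R2=0xd2 R3=0xac  N=1 Z=0
after  6: R0=0xee R1=0x6e R2=0xd2 R3=0xac  N=1 Z=0
after  7: R0=0xee R1=0x6e R2=0xac R3=0xac  N=1 Z=0
after  8: R0=0xee R1=0x6e R2=0xac R3=0xee  N=1 Z=0
-- IRQ taken; context saved, return-PC = 9 --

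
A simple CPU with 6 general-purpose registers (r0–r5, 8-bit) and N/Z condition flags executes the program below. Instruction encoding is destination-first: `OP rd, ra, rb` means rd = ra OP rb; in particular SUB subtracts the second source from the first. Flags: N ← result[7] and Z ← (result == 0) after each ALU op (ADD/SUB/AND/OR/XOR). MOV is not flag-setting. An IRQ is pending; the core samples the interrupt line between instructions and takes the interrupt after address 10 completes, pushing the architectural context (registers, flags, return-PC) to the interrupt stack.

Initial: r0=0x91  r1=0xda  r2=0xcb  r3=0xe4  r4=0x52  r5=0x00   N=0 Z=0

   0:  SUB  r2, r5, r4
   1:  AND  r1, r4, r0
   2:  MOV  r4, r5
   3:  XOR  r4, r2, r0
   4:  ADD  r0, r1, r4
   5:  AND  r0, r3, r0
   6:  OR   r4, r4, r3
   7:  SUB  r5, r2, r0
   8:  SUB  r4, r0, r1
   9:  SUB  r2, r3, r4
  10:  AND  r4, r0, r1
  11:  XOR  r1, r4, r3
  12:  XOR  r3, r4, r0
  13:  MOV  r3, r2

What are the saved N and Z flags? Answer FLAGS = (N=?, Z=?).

FLAGS = (N=0, Z=1)

after  0: r0=0x91 r1=0xda r2=0xae r3=0xe4 r4=0x52 r5=0x00  N=1 Z=0
after  1: r0=0x91 r1=0x10 r2=0xae r3=0xe4 r4=0x52 r5=0x00  N=0 Z=0
after  2: r0=0x91 r1=0x10 r2=0xae r3=0xe4 r4=0x00 r5=0x00  N=0 Z=0
after  3: r0=0x91 r1=0x10 r2=0xae r3=0xe4 r4=0x3f r5=0x00  N=0 Z=0
after  4: r0=0x4f r1=0x10 r2=0xae r3=0xe4 r4=0x3f r5=0x00  N=0 Z=0
after  5: r0=0x44 r1=0x10 r2=0xae r3=0xe4 r4=0x3f r5=0x00  N=0 Z=0
after  6: r0=0x44 r1=0x10 r2=0xae r3=0xe4 r4=0xff r5=0x00  N=1 Z=0
after  7: r0=0x44 r1=0x10 r2=0xae r3=0xe4 r4=0xff r5=0x6a  N=0 Z=0
after  8: r0=0x44 r1=0x10 r2=0xae r3=0xe4 r4=0x34 r5=0x6a  N=0 Z=0
after  9: r0=0x44 r1=0x10 r2=0xb0 r3=0xe4 r4=0x34 r5=0x6a  N=1 Z=0
after 10: r0=0x44 r1=0x10 r2=0xb0 r3=0xe4 r4=0x00 r5=0x6a  N=0 Z=1
-- IRQ taken; context saved, return-PC = 11 --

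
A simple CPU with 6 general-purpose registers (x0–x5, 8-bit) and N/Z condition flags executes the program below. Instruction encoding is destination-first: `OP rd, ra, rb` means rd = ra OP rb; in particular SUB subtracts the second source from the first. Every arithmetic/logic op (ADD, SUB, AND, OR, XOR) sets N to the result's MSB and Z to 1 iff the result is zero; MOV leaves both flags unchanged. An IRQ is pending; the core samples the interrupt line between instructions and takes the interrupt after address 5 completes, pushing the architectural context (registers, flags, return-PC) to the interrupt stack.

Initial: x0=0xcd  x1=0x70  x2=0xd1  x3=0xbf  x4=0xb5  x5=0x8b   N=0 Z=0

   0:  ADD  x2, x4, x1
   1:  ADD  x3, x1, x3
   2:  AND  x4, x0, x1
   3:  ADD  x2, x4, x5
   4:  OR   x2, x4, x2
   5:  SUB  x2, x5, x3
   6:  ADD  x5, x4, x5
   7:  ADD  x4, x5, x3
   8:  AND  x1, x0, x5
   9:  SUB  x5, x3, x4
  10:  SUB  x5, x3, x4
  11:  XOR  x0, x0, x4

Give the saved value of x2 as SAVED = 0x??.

SAVED = 0x5c

after  0: x0=0xcd x1=0x70 x2=0x25 x3=0xbf x4=0xb5 x5=0x8b  N=0 Z=0
after  1: x0=0xcd x1=0x70 x2=0x25 x3=0x2f x4=0xb5 x5=0x8b  N=0 Z=0
after  2: x0=0xcd x1=0x70 x2=0x25 x3=0x2f x4=0x40 x5=0x8b  N=0 Z=0
after  3: x0=0xcd x1=0x70 x2=0xcb x3=0x2f x4=0x40 x5=0x8b  N=1 Z=0
after  4: x0=0xcd x1=0x70 x2=0xcb x3=0x2f x4=0x40 x5=0x8b  N=1 Z=0
after  5: x0=0xcd x1=0x70 x2=0x5c x3=0x2f x4=0x40 x5=0x8b  N=0 Z=0
-- IRQ taken; context saved, return-PC = 6 --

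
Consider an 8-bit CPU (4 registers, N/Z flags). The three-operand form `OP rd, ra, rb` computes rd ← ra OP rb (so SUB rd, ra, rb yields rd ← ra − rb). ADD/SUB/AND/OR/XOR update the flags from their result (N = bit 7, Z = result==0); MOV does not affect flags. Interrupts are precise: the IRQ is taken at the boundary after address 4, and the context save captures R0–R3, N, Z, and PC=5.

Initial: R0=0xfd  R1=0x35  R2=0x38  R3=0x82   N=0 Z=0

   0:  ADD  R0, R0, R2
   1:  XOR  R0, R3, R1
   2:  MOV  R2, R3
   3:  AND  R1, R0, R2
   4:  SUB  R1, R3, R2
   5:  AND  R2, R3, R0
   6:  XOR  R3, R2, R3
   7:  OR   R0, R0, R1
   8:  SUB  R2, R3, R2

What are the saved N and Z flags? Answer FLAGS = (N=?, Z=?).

FLAGS = (N=0, Z=1)

after  0: R0=0x35 R1=0x35 R2=0x38 R3=0x82  N=0 Z=0
after  1: R0=0xb7 R1=0x35 R2=0x38 R3=0x82  N=1 Z=0
after  2: R0=0xb7 R1=0x35 R2=0x82 R3=0x82  N=1 Z=0
after  3: R0=0xb7 R1=0x82 R2=0x82 R3=0x82  N=1 Z=0
after  4: R0=0xb7 R1=0x00 R2=0x82 R3=0x82  N=0 Z=1
-- IRQ taken; context saved, return-PC = 5 --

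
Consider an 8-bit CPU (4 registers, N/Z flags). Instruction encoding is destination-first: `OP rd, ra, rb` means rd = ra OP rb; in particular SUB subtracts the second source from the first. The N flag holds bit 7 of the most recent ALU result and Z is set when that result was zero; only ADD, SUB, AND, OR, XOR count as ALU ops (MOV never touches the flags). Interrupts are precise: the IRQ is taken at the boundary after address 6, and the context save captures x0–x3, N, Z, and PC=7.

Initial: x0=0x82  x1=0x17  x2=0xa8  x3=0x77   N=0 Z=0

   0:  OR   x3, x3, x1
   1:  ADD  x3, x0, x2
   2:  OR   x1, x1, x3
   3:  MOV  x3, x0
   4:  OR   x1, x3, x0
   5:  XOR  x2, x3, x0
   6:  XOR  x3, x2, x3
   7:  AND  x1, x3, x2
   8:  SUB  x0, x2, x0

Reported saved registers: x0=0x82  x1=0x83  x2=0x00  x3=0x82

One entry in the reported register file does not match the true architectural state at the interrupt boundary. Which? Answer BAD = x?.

BAD = x1

after  0: x0=0x82 x1=0x17 x2=0xa8 x3=0x77  N=0 Z=0
after  1: x0=0x82 x1=0x17 x2=0xa8 x3=0x2a  N=0 Z=0
after  2: x0=0x82 x1=0x3f x2=0xa8 x3=0x2a  N=0 Z=0
after  3: x0=0x82 x1=0x3f x2=0xa8 x3=0x82  N=0 Z=0
after  4: x0=0x82 x1=0x82 x2=0xa8 x3=0x82  N=1 Z=0
after  5: x0=0x82 x1=0x82 x2=0x00 x3=0x82  N=0 Z=1
after  6: x0=0x82 x1=0x82 x2=0x00 x3=0x82  N=1 Z=0
-- IRQ taken; context saved, return-PC = 7 --
mismatch: x1: reported 0x83 vs actual 0x82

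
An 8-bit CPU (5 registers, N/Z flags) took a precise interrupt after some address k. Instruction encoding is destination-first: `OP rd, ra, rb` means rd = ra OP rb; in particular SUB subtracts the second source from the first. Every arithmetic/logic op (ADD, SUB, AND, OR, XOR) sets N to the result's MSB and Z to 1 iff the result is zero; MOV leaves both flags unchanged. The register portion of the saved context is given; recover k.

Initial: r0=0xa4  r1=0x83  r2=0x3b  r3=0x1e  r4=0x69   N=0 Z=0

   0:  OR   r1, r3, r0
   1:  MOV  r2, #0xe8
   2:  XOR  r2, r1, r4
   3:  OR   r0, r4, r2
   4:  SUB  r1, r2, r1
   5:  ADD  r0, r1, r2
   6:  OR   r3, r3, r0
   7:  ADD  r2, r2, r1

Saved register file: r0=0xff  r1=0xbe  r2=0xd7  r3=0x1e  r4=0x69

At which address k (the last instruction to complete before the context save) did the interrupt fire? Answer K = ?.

after  0: r0=0xa4 r1=0xbe r2=0x3b r3=0x1e r4=0x69  N=1 Z=0
after  1: r0=0xa4 r1=0xbe r2=0xe8 r3=0x1e r4=0x69  N=1 Z=0
after  2: r0=0xa4 r1=0xbe r2=0xd7 r3=0x1e r4=0x69  N=1 Z=0
after  3: r0=0xff r1=0xbe r2=0xd7 r3=0x1e r4=0x69  N=1 Z=0
-- IRQ taken; context saved, return-PC = 4 --

K = 3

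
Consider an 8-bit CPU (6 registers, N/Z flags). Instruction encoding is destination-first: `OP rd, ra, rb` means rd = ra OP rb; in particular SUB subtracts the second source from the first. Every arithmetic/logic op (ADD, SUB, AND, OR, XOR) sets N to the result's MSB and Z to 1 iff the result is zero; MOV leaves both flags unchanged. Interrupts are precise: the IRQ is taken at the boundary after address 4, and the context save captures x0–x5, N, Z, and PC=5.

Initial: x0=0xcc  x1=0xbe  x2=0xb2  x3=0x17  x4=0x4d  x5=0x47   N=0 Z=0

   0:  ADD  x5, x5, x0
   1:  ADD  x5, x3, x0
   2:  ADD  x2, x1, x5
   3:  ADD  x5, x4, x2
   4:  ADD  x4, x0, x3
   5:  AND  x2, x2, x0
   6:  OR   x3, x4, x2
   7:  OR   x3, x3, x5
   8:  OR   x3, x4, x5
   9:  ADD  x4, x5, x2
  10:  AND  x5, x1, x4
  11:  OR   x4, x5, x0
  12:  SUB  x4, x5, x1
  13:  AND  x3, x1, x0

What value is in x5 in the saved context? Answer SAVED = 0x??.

SAVED = 0xee

after  0: x0=0xcc x1=0xbe x2=0xb2 x3=0x17 x4=0x4d x5=0x13  N=0 Z=0
after  1: x0=0xcc x1=0xbe x2=0xb2 x3=0x17 x4=0x4d x5=0xe3  N=1 Z=0
after  2: x0=0xcc x1=0xbe x2=0xa1 x3=0x17 x4=0x4d x5=0xe3  N=1 Z=0
after  3: x0=0xcc x1=0xbe x2=0xa1 x3=0x17 x4=0x4d x5=0xee  N=1 Z=0
after  4: x0=0xcc x1=0xbe x2=0xa1 x3=0x17 x4=0xe3 x5=0xee  N=1 Z=0
-- IRQ taken; context saved, return-PC = 5 --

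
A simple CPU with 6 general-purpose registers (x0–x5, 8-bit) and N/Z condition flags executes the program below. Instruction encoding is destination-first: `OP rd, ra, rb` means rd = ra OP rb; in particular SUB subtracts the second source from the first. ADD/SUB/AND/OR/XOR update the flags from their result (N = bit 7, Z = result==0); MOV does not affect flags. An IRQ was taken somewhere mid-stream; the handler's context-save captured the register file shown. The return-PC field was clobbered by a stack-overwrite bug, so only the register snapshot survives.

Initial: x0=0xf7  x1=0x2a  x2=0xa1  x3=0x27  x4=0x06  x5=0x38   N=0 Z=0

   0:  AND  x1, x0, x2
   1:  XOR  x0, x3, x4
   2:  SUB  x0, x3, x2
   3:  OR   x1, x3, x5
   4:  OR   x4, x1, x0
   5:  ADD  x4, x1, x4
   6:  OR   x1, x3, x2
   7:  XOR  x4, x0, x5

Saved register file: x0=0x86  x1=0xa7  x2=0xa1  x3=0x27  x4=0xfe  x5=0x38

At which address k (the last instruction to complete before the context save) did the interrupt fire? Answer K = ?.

after  0: x0=0xf7 x1=0xa1 x2=0xa1 x3=0x27 x4=0x06 x5=0x38  N=1 Z=0
after  1: x0=0x21 x1=0xa1 x2=0xa1 x3=0x27 x4=0x06 x5=0x38  N=0 Z=0
after  2: x0=0x86 x1=0xa1 x2=0xa1 x3=0x27 x4=0x06 x5=0x38  N=1 Z=0
after  3: x0=0x86 x1=0x3f x2=0xa1 x3=0x27 x4=0x06 x5=0x38  N=0 Z=0
after  4: x0=0x86 x1=0x3f x2=0xa1 x3=0x27 x4=0xbf x5=0x38  N=1 Z=0
after  5: x0=0x86 x1=0x3f x2=0xa1 x3=0x27 x4=0xfe x5=0x38  N=1 Z=0
after  6: x0=0x86 x1=0xa7 x2=0xa1 x3=0x27 x4=0xfe x5=0x38  N=1 Z=0
-- IRQ taken; context saved, return-PC = 7 --

K = 6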